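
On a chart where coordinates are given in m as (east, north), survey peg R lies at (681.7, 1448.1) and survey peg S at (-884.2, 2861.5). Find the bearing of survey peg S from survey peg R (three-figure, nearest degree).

312°

Δeast = -884.2 − 681.7 = -1565.90; Δnorth = 2861.5 − 1448.1 = 1413.40.
Bearing = atan2(Δeast, Δnorth) mod 360° = 312.07° ≈ 312°.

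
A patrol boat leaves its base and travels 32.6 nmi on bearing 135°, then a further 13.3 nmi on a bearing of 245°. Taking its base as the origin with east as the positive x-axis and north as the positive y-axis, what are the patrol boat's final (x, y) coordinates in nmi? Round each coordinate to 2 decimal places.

Leg 1 (135°, 32.6 nmi): east 32.6 sin 135° = 23.05, north 32.6 cos 135° = -23.05
Leg 2 (245°, 13.3 nmi): east 13.3 sin 245° = -12.05, north 13.3 cos 245° = -5.62
Summing: 11.00 nmi east, -28.67 nmi north → (11.00, -28.67).

(11.00, -28.67)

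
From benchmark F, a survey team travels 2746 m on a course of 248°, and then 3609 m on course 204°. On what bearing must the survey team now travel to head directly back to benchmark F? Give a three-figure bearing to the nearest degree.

Leg 1 (248°, 2746 m): east 2746 sin 248° = -2546.05, north 2746 cos 248° = -1028.67
Leg 2 (204°, 3609 m): east 3609 sin 204° = -1467.91, north 3609 cos 204° = -3296.99
Net displacement: -4013.96 east, -4325.66 north. Direction back to start is (4013.96, 4325.66): bearing = atan2(4013.96, 4325.66) mod 360° = 42.86° ≈ 043°.

043°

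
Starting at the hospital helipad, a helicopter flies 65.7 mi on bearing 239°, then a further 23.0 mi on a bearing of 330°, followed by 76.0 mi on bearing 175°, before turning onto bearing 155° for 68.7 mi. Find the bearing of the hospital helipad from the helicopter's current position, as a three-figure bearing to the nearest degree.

012°

Leg 1 (239°, 65.7 mi): east 65.7 sin 239° = -56.32, north 65.7 cos 239° = -33.84
Leg 2 (330°, 23.0 mi): east 23.0 sin 330° = -11.50, north 23.0 cos 330° = 19.92
Leg 3 (175°, 76.0 mi): east 76.0 sin 175° = 6.62, north 76.0 cos 175° = -75.71
Leg 4 (155°, 68.7 mi): east 68.7 sin 155° = 29.03, north 68.7 cos 155° = -62.26
Net displacement: -32.16 east, -151.89 north. Direction back to start is (32.16, 151.89): bearing = atan2(32.16, 151.89) mod 360° = 11.95° ≈ 012°.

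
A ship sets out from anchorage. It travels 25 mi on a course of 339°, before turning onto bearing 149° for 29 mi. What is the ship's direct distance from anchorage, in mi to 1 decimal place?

Leg 1 (339°, 25 mi): east 25 sin 339° = -8.96, north 25 cos 339° = 23.34
Leg 2 (149°, 29 mi): east 29 sin 149° = 14.94, north 29 cos 149° = -24.86
Net: 5.98 east, -1.52 north. Distance = √((5.98)² + (-1.52)²) = 6.167 mi.

6.2 mi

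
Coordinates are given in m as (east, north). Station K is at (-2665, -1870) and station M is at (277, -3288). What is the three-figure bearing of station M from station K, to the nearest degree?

116°

Δeast = 277 − -2665 = 2942.00; Δnorth = -3288 − -1870 = -1418.00.
Bearing = atan2(Δeast, Δnorth) mod 360° = 115.73° ≈ 116°.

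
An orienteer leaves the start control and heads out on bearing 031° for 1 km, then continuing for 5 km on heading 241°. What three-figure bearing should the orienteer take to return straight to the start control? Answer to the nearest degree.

068°

Leg 1 (031°, 1 km): east 1 sin 31° = 0.52, north 1 cos 31° = 0.86
Leg 2 (241°, 5 km): east 5 sin 241° = -4.37, north 5 cos 241° = -2.42
Net displacement: -3.86 east, -1.57 north. Direction back to start is (3.86, 1.57): bearing = atan2(3.86, 1.57) mod 360° = 67.90° ≈ 068°.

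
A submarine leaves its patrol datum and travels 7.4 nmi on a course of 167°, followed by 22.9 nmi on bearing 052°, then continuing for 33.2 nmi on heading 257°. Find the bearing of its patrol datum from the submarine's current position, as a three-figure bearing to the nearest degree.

Leg 1 (167°, 7.4 nmi): east 7.4 sin 167° = 1.66, north 7.4 cos 167° = -7.21
Leg 2 (052°, 22.9 nmi): east 22.9 sin 52° = 18.05, north 22.9 cos 52° = 14.10
Leg 3 (257°, 33.2 nmi): east 33.2 sin 257° = -32.35, north 33.2 cos 257° = -7.47
Net displacement: -12.64 east, -0.58 north. Direction back to start is (12.64, 0.58): bearing = atan2(12.64, 0.58) mod 360° = 87.37° ≈ 087°.

087°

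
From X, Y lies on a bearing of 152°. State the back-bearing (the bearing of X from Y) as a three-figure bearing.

Back-bearing = 152° + 180° = 332°.

332°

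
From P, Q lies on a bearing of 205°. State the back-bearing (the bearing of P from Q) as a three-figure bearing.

Back-bearing = 205° − 180° = 025°.

025°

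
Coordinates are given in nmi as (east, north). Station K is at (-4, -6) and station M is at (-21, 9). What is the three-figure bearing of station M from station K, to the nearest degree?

311°

Δeast = -21 − -4 = -17.00; Δnorth = 9 − -6 = 15.00.
Bearing = atan2(Δeast, Δnorth) mod 360° = 311.42° ≈ 311°.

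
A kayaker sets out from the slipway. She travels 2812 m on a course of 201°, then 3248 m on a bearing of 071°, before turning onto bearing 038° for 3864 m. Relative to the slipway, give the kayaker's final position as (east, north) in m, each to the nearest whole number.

Leg 1 (201°, 2812 m): east 2812 sin 201° = -1007.73, north 2812 cos 201° = -2625.23
Leg 2 (071°, 3248 m): east 3248 sin 71° = 3071.04, north 3248 cos 71° = 1057.45
Leg 3 (038°, 3864 m): east 3864 sin 38° = 2378.92, north 3864 cos 38° = 3044.87
Summing: 4442.23 m east, 1477.09 m north → (4442, 1477).

(4442, 1477)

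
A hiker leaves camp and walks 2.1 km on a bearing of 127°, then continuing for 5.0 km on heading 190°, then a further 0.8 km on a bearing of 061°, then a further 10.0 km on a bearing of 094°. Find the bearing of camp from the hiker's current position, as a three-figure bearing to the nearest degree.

300°

Leg 1 (127°, 2.1 km): east 2.1 sin 127° = 1.68, north 2.1 cos 127° = -1.26
Leg 2 (190°, 5.0 km): east 5.0 sin 190° = -0.87, north 5.0 cos 190° = -4.92
Leg 3 (061°, 0.8 km): east 0.8 sin 61° = 0.70, north 0.8 cos 61° = 0.39
Leg 4 (094°, 10.0 km): east 10.0 sin 94° = 9.98, north 10.0 cos 94° = -0.70
Net displacement: 11.48 east, -6.50 north. Direction back to start is (-11.48, 6.50): bearing = atan2(-11.48, 6.50) mod 360° = 299.50° ≈ 300°.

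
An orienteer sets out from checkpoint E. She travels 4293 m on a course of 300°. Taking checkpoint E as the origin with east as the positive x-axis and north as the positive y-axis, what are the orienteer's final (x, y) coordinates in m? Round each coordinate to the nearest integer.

Leg 1 (300°, 4293 m): east 4293 sin 300° = -3717.85, north 4293 cos 300° = 2146.50
Summing: -3717.85 m east, 2146.50 m north → (-3718, 2147).

(-3718, 2147)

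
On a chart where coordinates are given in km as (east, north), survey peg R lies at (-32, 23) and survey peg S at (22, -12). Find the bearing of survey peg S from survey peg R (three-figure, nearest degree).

123°

Δeast = 22 − -32 = 54.00; Δnorth = -12 − 23 = -35.00.
Bearing = atan2(Δeast, Δnorth) mod 360° = 122.95° ≈ 123°.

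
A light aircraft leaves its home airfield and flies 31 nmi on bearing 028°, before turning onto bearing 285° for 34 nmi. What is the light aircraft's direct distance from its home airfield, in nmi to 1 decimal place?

40.5 nmi

Leg 1 (028°, 31 nmi): east 31 sin 28° = 14.55, north 31 cos 28° = 27.37
Leg 2 (285°, 34 nmi): east 34 sin 285° = -32.84, north 34 cos 285° = 8.80
Net: -18.29 east, 36.17 north. Distance = √((-18.29)² + (36.17)²) = 40.532 nmi.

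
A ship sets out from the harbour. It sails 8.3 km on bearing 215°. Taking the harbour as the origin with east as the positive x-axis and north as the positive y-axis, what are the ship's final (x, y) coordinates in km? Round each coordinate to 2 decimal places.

(-4.76, -6.80)

Leg 1 (215°, 8.3 km): east 8.3 sin 215° = -4.76, north 8.3 cos 215° = -6.80
Summing: -4.76 km east, -6.80 km north → (-4.76, -6.80).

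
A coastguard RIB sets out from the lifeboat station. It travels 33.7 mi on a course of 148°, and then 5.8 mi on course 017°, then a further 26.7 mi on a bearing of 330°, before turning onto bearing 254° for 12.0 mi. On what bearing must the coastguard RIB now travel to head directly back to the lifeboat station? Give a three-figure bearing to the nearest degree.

059°

Leg 1 (148°, 33.7 mi): east 33.7 sin 148° = 17.86, north 33.7 cos 148° = -28.58
Leg 2 (017°, 5.8 mi): east 5.8 sin 17° = 1.70, north 5.8 cos 17° = 5.55
Leg 3 (330°, 26.7 mi): east 26.7 sin 330° = -13.35, north 26.7 cos 330° = 23.12
Leg 4 (254°, 12.0 mi): east 12.0 sin 254° = -11.54, north 12.0 cos 254° = -3.31
Net displacement: -5.33 east, -3.22 north. Direction back to start is (5.33, 3.22): bearing = atan2(5.33, 3.22) mod 360° = 58.89° ≈ 059°.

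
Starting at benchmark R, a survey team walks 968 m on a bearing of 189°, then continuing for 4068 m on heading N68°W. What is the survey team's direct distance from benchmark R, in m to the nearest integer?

Leg 1 (189°, 968 m): east 968 sin 189° = -151.43, north 968 cos 189° = -956.08
Leg 2 (N68°W, 4068 m): east 4068 sin 292° = -3771.78, north 4068 cos 292° = 1523.90
Net: -3923.21 east, 567.82 north. Distance = √((-3923.21)² + (567.82)²) = 3964.090 m.

3964 m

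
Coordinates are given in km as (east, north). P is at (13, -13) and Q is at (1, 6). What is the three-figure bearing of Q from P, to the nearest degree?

Δeast = 1 − 13 = -12.00; Δnorth = 6 − -13 = 19.00.
Bearing = atan2(Δeast, Δnorth) mod 360° = 327.72° ≈ 328°.

328°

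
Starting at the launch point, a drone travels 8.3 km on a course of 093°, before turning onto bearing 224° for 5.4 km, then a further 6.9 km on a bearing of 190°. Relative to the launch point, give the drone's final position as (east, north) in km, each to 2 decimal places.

(3.34, -11.11)

Leg 1 (093°, 8.3 km): east 8.3 sin 93° = 8.29, north 8.3 cos 93° = -0.43
Leg 2 (224°, 5.4 km): east 5.4 sin 224° = -3.75, north 5.4 cos 224° = -3.88
Leg 3 (190°, 6.9 km): east 6.9 sin 190° = -1.20, north 6.9 cos 190° = -6.80
Summing: 3.34 km east, -11.11 km north → (3.34, -11.11).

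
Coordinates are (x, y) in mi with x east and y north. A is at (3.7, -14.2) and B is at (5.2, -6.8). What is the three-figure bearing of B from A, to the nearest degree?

011°

Δeast = 5.2 − 3.7 = 1.50; Δnorth = -6.8 − -14.2 = 7.40.
Bearing = atan2(Δeast, Δnorth) mod 360° = 11.46° ≈ 011°.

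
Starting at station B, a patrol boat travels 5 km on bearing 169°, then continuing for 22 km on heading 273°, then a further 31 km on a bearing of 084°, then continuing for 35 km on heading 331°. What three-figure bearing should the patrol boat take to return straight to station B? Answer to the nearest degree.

167°

Leg 1 (169°, 5 km): east 5 sin 169° = 0.95, north 5 cos 169° = -4.91
Leg 2 (273°, 22 km): east 22 sin 273° = -21.97, north 22 cos 273° = 1.15
Leg 3 (084°, 31 km): east 31 sin 84° = 30.83, north 31 cos 84° = 3.24
Leg 4 (331°, 35 km): east 35 sin 331° = -16.97, north 35 cos 331° = 30.61
Net displacement: -7.15 east, 30.10 north. Direction back to start is (7.15, -30.10): bearing = atan2(7.15, -30.10) mod 360° = 166.63° ≈ 167°.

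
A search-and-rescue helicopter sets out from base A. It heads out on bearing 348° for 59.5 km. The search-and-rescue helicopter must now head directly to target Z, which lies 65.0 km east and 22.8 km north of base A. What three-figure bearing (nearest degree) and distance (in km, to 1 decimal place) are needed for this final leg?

115°, 85.1 km

Leg 1 (348°, 59.5 km): east 59.5 sin 348° = -12.37, north 59.5 cos 348° = 58.20
Current position: (-12.37, 58.20). Target: (65.0, 22.8). Remaining: Δeast = 77.37, Δnorth = -35.40.
Bearing = atan2(77.37, -35.40) mod 360° = 114.59°; distance = √((77.37)² + (-35.40)²) = 85.085 km.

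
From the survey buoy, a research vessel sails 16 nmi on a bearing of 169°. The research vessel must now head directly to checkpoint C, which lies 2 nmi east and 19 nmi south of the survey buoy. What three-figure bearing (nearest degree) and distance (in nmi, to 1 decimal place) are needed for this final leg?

198°, 3.5 nmi

Leg 1 (169°, 16 nmi): east 16 sin 169° = 3.05, north 16 cos 169° = -15.71
Current position: (3.05, -15.71). Target: (2, -19). Remaining: Δeast = -1.05, Δnorth = -3.29.
Bearing = atan2(-1.05, -3.29) mod 360° = 197.73°; distance = √((-1.05)² + (-3.29)²) = 3.458 nmi.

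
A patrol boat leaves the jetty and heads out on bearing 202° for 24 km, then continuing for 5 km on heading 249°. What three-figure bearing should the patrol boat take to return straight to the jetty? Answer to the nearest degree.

030°

Leg 1 (202°, 24 km): east 24 sin 202° = -8.99, north 24 cos 202° = -22.25
Leg 2 (249°, 5 km): east 5 sin 249° = -4.67, north 5 cos 249° = -1.79
Net displacement: -13.66 east, -24.04 north. Direction back to start is (13.66, 24.04): bearing = atan2(13.66, 24.04) mod 360° = 29.60° ≈ 030°.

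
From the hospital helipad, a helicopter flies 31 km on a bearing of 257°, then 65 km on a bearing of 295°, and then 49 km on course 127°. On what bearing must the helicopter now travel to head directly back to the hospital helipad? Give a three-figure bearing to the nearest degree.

Leg 1 (257°, 31 km): east 31 sin 257° = -30.21, north 31 cos 257° = -6.97
Leg 2 (295°, 65 km): east 65 sin 295° = -58.91, north 65 cos 295° = 27.47
Leg 3 (127°, 49 km): east 49 sin 127° = 39.13, north 49 cos 127° = -29.49
Net displacement: -49.98 east, -8.99 north. Direction back to start is (49.98, 8.99): bearing = atan2(49.98, 8.99) mod 360° = 79.80° ≈ 080°.

080°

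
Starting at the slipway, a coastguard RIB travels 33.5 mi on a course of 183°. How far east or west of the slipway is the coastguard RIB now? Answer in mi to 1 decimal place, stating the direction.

1.8 mi west

Leg 1 (183°, 33.5 mi): east 33.5 sin 183° = -1.75, north 33.5 cos 183° = -33.45
Net east component: -1.75 mi.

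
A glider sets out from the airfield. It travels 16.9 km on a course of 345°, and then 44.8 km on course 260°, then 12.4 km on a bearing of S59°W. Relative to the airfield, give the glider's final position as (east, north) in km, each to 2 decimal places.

(-59.12, 2.16)

Leg 1 (345°, 16.9 km): east 16.9 sin 345° = -4.37, north 16.9 cos 345° = 16.32
Leg 2 (260°, 44.8 km): east 44.8 sin 260° = -44.12, north 44.8 cos 260° = -7.78
Leg 3 (S59°W, 12.4 km): east 12.4 sin 239° = -10.63, north 12.4 cos 239° = -6.39
Summing: -59.12 km east, 2.16 km north → (-59.12, 2.16).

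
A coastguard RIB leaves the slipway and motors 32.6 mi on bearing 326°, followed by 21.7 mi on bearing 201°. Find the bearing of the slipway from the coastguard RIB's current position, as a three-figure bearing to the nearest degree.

105°

Leg 1 (326°, 32.6 mi): east 32.6 sin 326° = -18.23, north 32.6 cos 326° = 27.03
Leg 2 (201°, 21.7 mi): east 21.7 sin 201° = -7.78, north 21.7 cos 201° = -20.26
Net displacement: -26.01 east, 6.77 north. Direction back to start is (26.01, -6.77): bearing = atan2(26.01, -6.77) mod 360° = 104.59° ≈ 105°.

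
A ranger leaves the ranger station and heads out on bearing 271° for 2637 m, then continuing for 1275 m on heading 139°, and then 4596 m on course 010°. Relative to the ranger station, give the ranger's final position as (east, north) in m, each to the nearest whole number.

(-1002, 3610)

Leg 1 (271°, 2637 m): east 2637 sin 271° = -2636.60, north 2637 cos 271° = 46.02
Leg 2 (139°, 1275 m): east 1275 sin 139° = 836.48, north 1275 cos 139° = -962.25
Leg 3 (010°, 4596 m): east 4596 sin 10° = 798.09, north 4596 cos 10° = 4526.18
Summing: -1002.04 m east, 3609.94 m north → (-1002, 3610).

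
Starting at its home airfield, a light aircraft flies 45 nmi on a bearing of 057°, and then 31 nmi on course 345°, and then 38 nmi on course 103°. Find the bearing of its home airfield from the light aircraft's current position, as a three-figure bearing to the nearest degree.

235°

Leg 1 (057°, 45 nmi): east 45 sin 57° = 37.74, north 45 cos 57° = 24.51
Leg 2 (345°, 31 nmi): east 31 sin 345° = -8.02, north 31 cos 345° = 29.94
Leg 3 (103°, 38 nmi): east 38 sin 103° = 37.03, north 38 cos 103° = -8.55
Net displacement: 66.74 east, 45.90 north. Direction back to start is (-66.74, -45.90): bearing = atan2(-66.74, -45.90) mod 360° = 235.48° ≈ 235°.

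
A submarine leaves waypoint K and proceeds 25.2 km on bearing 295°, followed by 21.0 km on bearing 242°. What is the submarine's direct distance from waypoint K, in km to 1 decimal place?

41.4 km

Leg 1 (295°, 25.2 km): east 25.2 sin 295° = -22.84, north 25.2 cos 295° = 10.65
Leg 2 (242°, 21.0 km): east 21.0 sin 242° = -18.54, north 21.0 cos 242° = -9.86
Net: -41.38 east, 0.79 north. Distance = √((-41.38)² + (0.79)²) = 41.388 km.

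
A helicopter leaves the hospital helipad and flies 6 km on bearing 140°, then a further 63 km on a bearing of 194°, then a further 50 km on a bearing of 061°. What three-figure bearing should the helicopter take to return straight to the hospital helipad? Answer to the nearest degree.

322°

Leg 1 (140°, 6 km): east 6 sin 140° = 3.86, north 6 cos 140° = -4.60
Leg 2 (194°, 63 km): east 63 sin 194° = -15.24, north 63 cos 194° = -61.13
Leg 3 (061°, 50 km): east 50 sin 61° = 43.73, north 50 cos 61° = 24.24
Net displacement: 32.35 east, -41.48 north. Direction back to start is (-32.35, 41.48): bearing = atan2(-32.35, 41.48) mod 360° = 322.06° ≈ 322°.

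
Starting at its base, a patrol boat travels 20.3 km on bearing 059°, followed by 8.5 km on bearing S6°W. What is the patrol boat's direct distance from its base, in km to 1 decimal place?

16.6 km

Leg 1 (059°, 20.3 km): east 20.3 sin 59° = 17.40, north 20.3 cos 59° = 10.46
Leg 2 (S6°W, 8.5 km): east 8.5 sin 186° = -0.89, north 8.5 cos 186° = -8.45
Net: 16.51 east, 2.00 north. Distance = √((16.51)² + (2.00)²) = 16.633 km.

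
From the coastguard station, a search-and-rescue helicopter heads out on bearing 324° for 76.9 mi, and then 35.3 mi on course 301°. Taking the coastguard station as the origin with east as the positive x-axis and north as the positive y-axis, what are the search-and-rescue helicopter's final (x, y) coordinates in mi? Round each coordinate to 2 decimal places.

Leg 1 (324°, 76.9 mi): east 76.9 sin 324° = -45.20, north 76.9 cos 324° = 62.21
Leg 2 (301°, 35.3 mi): east 35.3 sin 301° = -30.26, north 35.3 cos 301° = 18.18
Summing: -75.46 mi east, 80.39 mi north → (-75.46, 80.39).

(-75.46, 80.39)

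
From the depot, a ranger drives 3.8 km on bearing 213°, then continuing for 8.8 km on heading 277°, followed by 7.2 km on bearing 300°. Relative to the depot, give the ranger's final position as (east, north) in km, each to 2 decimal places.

(-17.04, 1.49)

Leg 1 (213°, 3.8 km): east 3.8 sin 213° = -2.07, north 3.8 cos 213° = -3.19
Leg 2 (277°, 8.8 km): east 8.8 sin 277° = -8.73, north 8.8 cos 277° = 1.07
Leg 3 (300°, 7.2 km): east 7.2 sin 300° = -6.24, north 7.2 cos 300° = 3.60
Summing: -17.04 km east, 1.49 km north → (-17.04, 1.49).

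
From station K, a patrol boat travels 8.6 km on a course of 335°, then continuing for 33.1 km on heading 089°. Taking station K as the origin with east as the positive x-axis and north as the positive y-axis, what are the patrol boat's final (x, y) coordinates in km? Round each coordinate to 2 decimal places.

(29.46, 8.37)

Leg 1 (335°, 8.6 km): east 8.6 sin 335° = -3.63, north 8.6 cos 335° = 7.79
Leg 2 (089°, 33.1 km): east 33.1 sin 89° = 33.09, north 33.1 cos 89° = 0.58
Summing: 29.46 km east, 8.37 km north → (29.46, 8.37).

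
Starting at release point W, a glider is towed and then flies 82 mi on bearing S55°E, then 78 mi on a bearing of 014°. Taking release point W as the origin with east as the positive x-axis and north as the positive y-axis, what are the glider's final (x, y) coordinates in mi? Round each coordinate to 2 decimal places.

Leg 1 (S55°E, 82 mi): east 82 sin 125° = 67.17, north 82 cos 125° = -47.03
Leg 2 (014°, 78 mi): east 78 sin 14° = 18.87, north 78 cos 14° = 75.68
Summing: 86.04 mi east, 28.65 mi north → (86.04, 28.65).

(86.04, 28.65)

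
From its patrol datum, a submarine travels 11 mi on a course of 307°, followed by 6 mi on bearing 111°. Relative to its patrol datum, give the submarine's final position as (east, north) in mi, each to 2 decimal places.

Leg 1 (307°, 11 mi): east 11 sin 307° = -8.78, north 11 cos 307° = 6.62
Leg 2 (111°, 6 mi): east 6 sin 111° = 5.60, north 6 cos 111° = -2.15
Summing: -3.18 mi east, 4.47 mi north → (-3.18, 4.47).

(-3.18, 4.47)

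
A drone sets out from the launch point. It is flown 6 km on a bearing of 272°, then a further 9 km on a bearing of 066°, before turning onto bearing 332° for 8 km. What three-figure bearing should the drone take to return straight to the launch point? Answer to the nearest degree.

172°

Leg 1 (272°, 6 km): east 6 sin 272° = -6.00, north 6 cos 272° = 0.21
Leg 2 (066°, 9 km): east 9 sin 66° = 8.22, north 9 cos 66° = 3.66
Leg 3 (332°, 8 km): east 8 sin 332° = -3.76, north 8 cos 332° = 7.06
Net displacement: -1.53 east, 10.93 north. Direction back to start is (1.53, -10.93): bearing = atan2(1.53, -10.93) mod 360° = 172.03° ≈ 172°.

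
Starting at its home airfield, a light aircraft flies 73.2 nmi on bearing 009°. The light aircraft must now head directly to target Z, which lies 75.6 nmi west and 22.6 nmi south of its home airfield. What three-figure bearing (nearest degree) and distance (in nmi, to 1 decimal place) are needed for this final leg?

Leg 1 (009°, 73.2 nmi): east 73.2 sin 9° = 11.45, north 73.2 cos 9° = 72.30
Current position: (11.45, 72.30). Target: (-75.6, -22.6). Remaining: Δeast = -87.05, Δnorth = -94.90.
Bearing = atan2(-87.05, -94.90) mod 360° = 222.53°; distance = √((-87.05)² + (-94.90)²) = 128.778 nmi.

223°, 128.8 nmi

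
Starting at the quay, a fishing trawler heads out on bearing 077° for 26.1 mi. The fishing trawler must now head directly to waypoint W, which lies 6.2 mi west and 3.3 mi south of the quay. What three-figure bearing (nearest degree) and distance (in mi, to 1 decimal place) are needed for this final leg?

Leg 1 (077°, 26.1 mi): east 26.1 sin 77° = 25.43, north 26.1 cos 77° = 5.87
Current position: (25.43, 5.87). Target: (-6.2, -3.3). Remaining: Δeast = -31.63, Δnorth = -9.17.
Bearing = atan2(-31.63, -9.17) mod 360° = 253.83°; distance = √((-31.63)² + (-9.17)²) = 32.934 mi.

254°, 32.9 mi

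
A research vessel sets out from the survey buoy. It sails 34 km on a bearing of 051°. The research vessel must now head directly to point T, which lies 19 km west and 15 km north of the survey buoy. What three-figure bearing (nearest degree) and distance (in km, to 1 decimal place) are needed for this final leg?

Leg 1 (051°, 34 km): east 34 sin 51° = 26.42, north 34 cos 51° = 21.40
Current position: (26.42, 21.40). Target: (-19, 15). Remaining: Δeast = -45.42, Δnorth = -6.40.
Bearing = atan2(-45.42, -6.40) mod 360° = 261.98°; distance = √((-45.42)² + (-6.40)²) = 45.871 km.

262°, 45.9 km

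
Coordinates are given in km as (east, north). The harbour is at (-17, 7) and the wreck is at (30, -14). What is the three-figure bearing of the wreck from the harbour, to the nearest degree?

Δeast = 30 − -17 = 47.00; Δnorth = -14 − 7 = -21.00.
Bearing = atan2(Δeast, Δnorth) mod 360° = 114.08° ≈ 114°.

114°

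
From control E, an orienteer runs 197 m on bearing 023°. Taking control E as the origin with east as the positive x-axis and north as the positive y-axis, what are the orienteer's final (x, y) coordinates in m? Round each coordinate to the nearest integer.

(77, 181)

Leg 1 (023°, 197 m): east 197 sin 23° = 76.97, north 197 cos 23° = 181.34
Summing: 76.97 m east, 181.34 m north → (77, 181).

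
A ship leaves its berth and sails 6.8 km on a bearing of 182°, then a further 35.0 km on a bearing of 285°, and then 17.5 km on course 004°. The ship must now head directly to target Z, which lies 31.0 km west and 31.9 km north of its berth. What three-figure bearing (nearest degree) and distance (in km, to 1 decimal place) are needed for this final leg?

009°, 12.3 km

Leg 1 (182°, 6.8 km): east 6.8 sin 182° = -0.24, north 6.8 cos 182° = -6.80
Leg 2 (285°, 35.0 km): east 35.0 sin 285° = -33.81, north 35.0 cos 285° = 9.06
Leg 3 (004°, 17.5 km): east 17.5 sin 4° = 1.22, north 17.5 cos 4° = 17.46
Current position: (-32.82, 19.72). Target: (-31.0, 31.9). Remaining: Δeast = 1.82, Δnorth = 12.18.
Bearing = atan2(1.82, 12.18) mod 360° = 8.52°; distance = √((1.82)² + (12.18)²) = 12.316 km.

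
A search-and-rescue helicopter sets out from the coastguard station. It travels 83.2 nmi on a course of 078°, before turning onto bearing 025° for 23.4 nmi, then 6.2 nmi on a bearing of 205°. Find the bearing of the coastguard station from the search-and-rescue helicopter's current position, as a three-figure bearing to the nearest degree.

250°

Leg 1 (078°, 83.2 nmi): east 83.2 sin 78° = 81.38, north 83.2 cos 78° = 17.30
Leg 2 (025°, 23.4 nmi): east 23.4 sin 25° = 9.89, north 23.4 cos 25° = 21.21
Leg 3 (205°, 6.2 nmi): east 6.2 sin 205° = -2.62, north 6.2 cos 205° = -5.62
Net displacement: 88.65 east, 32.89 north. Direction back to start is (-88.65, -32.89): bearing = atan2(-88.65, -32.89) mod 360° = 249.65° ≈ 250°.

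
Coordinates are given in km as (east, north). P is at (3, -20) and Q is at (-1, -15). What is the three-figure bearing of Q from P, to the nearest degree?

321°

Δeast = -1 − 3 = -4.00; Δnorth = -15 − -20 = 5.00.
Bearing = atan2(Δeast, Δnorth) mod 360° = 321.34° ≈ 321°.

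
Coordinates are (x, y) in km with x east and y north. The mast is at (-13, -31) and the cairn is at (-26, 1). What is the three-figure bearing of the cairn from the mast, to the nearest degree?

Δeast = -26 − -13 = -13.00; Δnorth = 1 − -31 = 32.00.
Bearing = atan2(Δeast, Δnorth) mod 360° = 337.89° ≈ 338°.

338°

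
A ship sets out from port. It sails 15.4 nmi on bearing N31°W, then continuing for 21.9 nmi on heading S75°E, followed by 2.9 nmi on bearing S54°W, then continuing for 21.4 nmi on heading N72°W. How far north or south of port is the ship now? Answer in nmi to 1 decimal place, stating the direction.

12.4 nmi north

Leg 1 (N31°W, 15.4 nmi): east 15.4 sin 329° = -7.93, north 15.4 cos 329° = 13.20
Leg 2 (S75°E, 21.9 nmi): east 21.9 sin 105° = 21.15, north 21.9 cos 105° = -5.67
Leg 3 (S54°W, 2.9 nmi): east 2.9 sin 234° = -2.35, north 2.9 cos 234° = -1.70
Leg 4 (N72°W, 21.4 nmi): east 21.4 sin 288° = -20.35, north 21.4 cos 288° = 6.61
Net north component: 12.44 nmi.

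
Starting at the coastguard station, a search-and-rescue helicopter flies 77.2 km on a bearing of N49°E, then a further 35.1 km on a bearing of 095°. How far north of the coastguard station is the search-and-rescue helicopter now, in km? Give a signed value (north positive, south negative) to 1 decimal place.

47.6 km

Leg 1 (N49°E, 77.2 km): east 77.2 sin 49° = 58.26, north 77.2 cos 49° = 50.65
Leg 2 (095°, 35.1 km): east 35.1 sin 95° = 34.97, north 35.1 cos 95° = -3.06
Net north component: 47.59 km.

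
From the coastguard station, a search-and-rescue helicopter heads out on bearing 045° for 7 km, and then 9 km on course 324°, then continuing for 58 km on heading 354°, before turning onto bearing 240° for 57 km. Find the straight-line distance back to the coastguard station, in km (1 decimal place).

Leg 1 (045°, 7 km): east 7 sin 45° = 4.95, north 7 cos 45° = 4.95
Leg 2 (324°, 9 km): east 9 sin 324° = -5.29, north 9 cos 324° = 7.28
Leg 3 (354°, 58 km): east 58 sin 354° = -6.06, north 58 cos 354° = 57.68
Leg 4 (240°, 57 km): east 57 sin 240° = -49.36, north 57 cos 240° = -28.50
Net: -55.77 east, 41.41 north. Distance = √((-55.77)² + (41.41)²) = 69.462 km.

69.5 km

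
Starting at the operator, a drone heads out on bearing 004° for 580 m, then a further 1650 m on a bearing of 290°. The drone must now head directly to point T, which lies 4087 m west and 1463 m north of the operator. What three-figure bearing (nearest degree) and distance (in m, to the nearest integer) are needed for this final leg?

277°, 2597 m

Leg 1 (004°, 580 m): east 580 sin 4° = 40.46, north 580 cos 4° = 578.59
Leg 2 (290°, 1650 m): east 1650 sin 290° = -1550.49, north 1650 cos 290° = 564.33
Current position: (-1510.03, 1142.92). Target: (-4087, 1463). Remaining: Δeast = -2576.97, Δnorth = 320.08.
Bearing = atan2(-2576.97, 320.08) mod 360° = 277.08°; distance = √((-2576.97)² + (320.08)²) = 2596.768 m.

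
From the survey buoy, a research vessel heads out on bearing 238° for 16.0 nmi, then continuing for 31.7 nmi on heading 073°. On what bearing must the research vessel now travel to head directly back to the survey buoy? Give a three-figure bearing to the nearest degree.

267°

Leg 1 (238°, 16.0 nmi): east 16.0 sin 238° = -13.57, north 16.0 cos 238° = -8.48
Leg 2 (073°, 31.7 nmi): east 31.7 sin 73° = 30.31, north 31.7 cos 73° = 9.27
Net displacement: 16.75 east, 0.79 north. Direction back to start is (-16.75, -0.79): bearing = atan2(-16.75, -0.79) mod 360° = 267.30° ≈ 267°.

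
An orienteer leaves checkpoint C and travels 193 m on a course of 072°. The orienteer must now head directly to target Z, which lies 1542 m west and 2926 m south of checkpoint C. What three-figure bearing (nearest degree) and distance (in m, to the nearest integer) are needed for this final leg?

210°, 3448 m

Leg 1 (072°, 193 m): east 193 sin 72° = 183.55, north 193 cos 72° = 59.64
Current position: (183.55, 59.64). Target: (-1542, -2926). Remaining: Δeast = -1725.55, Δnorth = -2985.64.
Bearing = atan2(-1725.55, -2985.64) mod 360° = 210.03°; distance = √((-1725.55)² + (-2985.64)²) = 3448.418 m.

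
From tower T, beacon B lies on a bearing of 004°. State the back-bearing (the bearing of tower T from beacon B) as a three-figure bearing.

Back-bearing = 004° + 180° = 184°.

184°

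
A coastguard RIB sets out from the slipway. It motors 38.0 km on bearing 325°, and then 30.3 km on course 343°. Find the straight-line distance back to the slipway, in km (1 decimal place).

Leg 1 (325°, 38.0 km): east 38.0 sin 325° = -21.80, north 38.0 cos 325° = 31.13
Leg 2 (343°, 30.3 km): east 30.3 sin 343° = -8.86, north 30.3 cos 343° = 28.98
Net: -30.65 east, 60.10 north. Distance = √((-30.65)² + (60.10)²) = 67.470 km.

67.5 km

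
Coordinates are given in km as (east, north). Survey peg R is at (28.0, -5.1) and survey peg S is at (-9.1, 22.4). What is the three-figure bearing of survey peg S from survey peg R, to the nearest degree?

Δeast = -9.1 − 28.0 = -37.10; Δnorth = 22.4 − -5.1 = 27.50.
Bearing = atan2(Δeast, Δnorth) mod 360° = 306.55° ≈ 307°.

307°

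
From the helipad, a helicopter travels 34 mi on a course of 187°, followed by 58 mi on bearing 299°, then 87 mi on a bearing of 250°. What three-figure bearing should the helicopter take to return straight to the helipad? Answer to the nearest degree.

075°

Leg 1 (187°, 34 mi): east 34 sin 187° = -4.14, north 34 cos 187° = -33.75
Leg 2 (299°, 58 mi): east 58 sin 299° = -50.73, north 58 cos 299° = 28.12
Leg 3 (250°, 87 mi): east 87 sin 250° = -81.75, north 87 cos 250° = -29.76
Net displacement: -136.62 east, -35.38 north. Direction back to start is (136.62, 35.38): bearing = atan2(136.62, 35.38) mod 360° = 75.48° ≈ 075°.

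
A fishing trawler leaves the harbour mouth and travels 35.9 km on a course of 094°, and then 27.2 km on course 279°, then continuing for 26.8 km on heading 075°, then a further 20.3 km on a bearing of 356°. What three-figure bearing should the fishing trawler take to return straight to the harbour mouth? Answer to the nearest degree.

229°

Leg 1 (094°, 35.9 km): east 35.9 sin 94° = 35.81, north 35.9 cos 94° = -2.50
Leg 2 (279°, 27.2 km): east 27.2 sin 279° = -26.87, north 27.2 cos 279° = 4.26
Leg 3 (075°, 26.8 km): east 26.8 sin 75° = 25.89, north 26.8 cos 75° = 6.94
Leg 4 (356°, 20.3 km): east 20.3 sin 356° = -1.42, north 20.3 cos 356° = 20.25
Net displacement: 33.42 east, 28.94 north. Direction back to start is (-33.42, -28.94): bearing = atan2(-33.42, -28.94) mod 360° = 229.11° ≈ 229°.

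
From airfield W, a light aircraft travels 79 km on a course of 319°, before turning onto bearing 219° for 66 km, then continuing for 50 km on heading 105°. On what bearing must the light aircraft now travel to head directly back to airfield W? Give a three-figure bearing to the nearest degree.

Leg 1 (319°, 79 km): east 79 sin 319° = -51.83, north 79 cos 319° = 59.62
Leg 2 (219°, 66 km): east 66 sin 219° = -41.54, north 66 cos 219° = -51.29
Leg 3 (105°, 50 km): east 50 sin 105° = 48.30, north 50 cos 105° = -12.94
Net displacement: -45.07 east, -4.61 north. Direction back to start is (45.07, 4.61): bearing = atan2(45.07, 4.61) mod 360° = 84.16° ≈ 084°.

084°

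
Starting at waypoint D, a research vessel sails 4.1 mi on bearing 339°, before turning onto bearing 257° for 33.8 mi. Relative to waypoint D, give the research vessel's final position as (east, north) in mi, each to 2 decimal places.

Leg 1 (339°, 4.1 mi): east 4.1 sin 339° = -1.47, north 4.1 cos 339° = 3.83
Leg 2 (257°, 33.8 mi): east 33.8 sin 257° = -32.93, north 33.8 cos 257° = -7.60
Summing: -34.40 mi east, -3.78 mi north → (-34.40, -3.78).

(-34.40, -3.78)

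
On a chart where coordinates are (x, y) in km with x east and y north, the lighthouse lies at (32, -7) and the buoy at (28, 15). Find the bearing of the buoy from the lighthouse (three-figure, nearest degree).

Δeast = 28 − 32 = -4.00; Δnorth = 15 − -7 = 22.00.
Bearing = atan2(Δeast, Δnorth) mod 360° = 349.70° ≈ 350°.

350°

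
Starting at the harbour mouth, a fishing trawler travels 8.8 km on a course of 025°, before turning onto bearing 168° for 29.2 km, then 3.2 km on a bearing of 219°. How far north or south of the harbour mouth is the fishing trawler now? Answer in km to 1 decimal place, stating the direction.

23.1 km south

Leg 1 (025°, 8.8 km): east 8.8 sin 25° = 3.72, north 8.8 cos 25° = 7.98
Leg 2 (168°, 29.2 km): east 29.2 sin 168° = 6.07, north 29.2 cos 168° = -28.56
Leg 3 (219°, 3.2 km): east 3.2 sin 219° = -2.01, north 3.2 cos 219° = -2.49
Net north component: -23.07 km.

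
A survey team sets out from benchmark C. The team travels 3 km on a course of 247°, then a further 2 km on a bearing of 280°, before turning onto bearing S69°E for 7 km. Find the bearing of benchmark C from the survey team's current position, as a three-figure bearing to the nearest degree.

Leg 1 (247°, 3 km): east 3 sin 247° = -2.76, north 3 cos 247° = -1.17
Leg 2 (280°, 2 km): east 2 sin 280° = -1.97, north 2 cos 280° = 0.35
Leg 3 (S69°E, 7 km): east 7 sin 111° = 6.54, north 7 cos 111° = -2.51
Net displacement: 1.80 east, -3.33 north. Direction back to start is (-1.80, 3.33): bearing = atan2(-1.80, 3.33) mod 360° = 331.58° ≈ 332°.

332°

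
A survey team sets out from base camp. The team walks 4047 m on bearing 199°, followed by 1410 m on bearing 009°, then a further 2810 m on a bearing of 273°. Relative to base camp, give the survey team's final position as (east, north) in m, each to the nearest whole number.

(-3903, -2287)

Leg 1 (199°, 4047 m): east 4047 sin 199° = -1317.57, north 4047 cos 199° = -3826.51
Leg 2 (009°, 1410 m): east 1410 sin 9° = 220.57, north 1410 cos 9° = 1392.64
Leg 3 (273°, 2810 m): east 2810 sin 273° = -2806.15, north 2810 cos 273° = 147.06
Summing: -3903.15 m east, -2286.81 m north → (-3903, -2287).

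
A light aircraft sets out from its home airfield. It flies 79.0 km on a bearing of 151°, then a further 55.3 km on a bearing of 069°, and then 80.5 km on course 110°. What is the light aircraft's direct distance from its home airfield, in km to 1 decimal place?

Leg 1 (151°, 79.0 km): east 79.0 sin 151° = 38.30, north 79.0 cos 151° = -69.09
Leg 2 (069°, 55.3 km): east 55.3 sin 69° = 51.63, north 55.3 cos 69° = 19.82
Leg 3 (110°, 80.5 km): east 80.5 sin 110° = 75.65, north 80.5 cos 110° = -27.53
Net: 165.57 east, -76.81 north. Distance = √((165.57)² + (-76.81)²) = 182.521 km.

182.5 km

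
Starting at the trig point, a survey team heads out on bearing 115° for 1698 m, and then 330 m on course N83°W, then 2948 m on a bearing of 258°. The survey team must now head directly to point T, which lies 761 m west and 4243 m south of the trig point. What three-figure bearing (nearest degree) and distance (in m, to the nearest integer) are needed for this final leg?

Leg 1 (115°, 1698 m): east 1698 sin 115° = 1538.91, north 1698 cos 115° = -717.61
Leg 2 (N83°W, 330 m): east 330 sin 277° = -327.54, north 330 cos 277° = 40.22
Leg 3 (258°, 2948 m): east 2948 sin 258° = -2883.58, north 2948 cos 258° = -612.92
Current position: (-1672.21, -1290.31). Target: (-761, -4243). Remaining: Δeast = 911.21, Δnorth = -2952.69.
Bearing = atan2(911.21, -2952.69) mod 360° = 162.85°; distance = √((911.21)² + (-2952.69)²) = 3090.091 m.

163°, 3090 m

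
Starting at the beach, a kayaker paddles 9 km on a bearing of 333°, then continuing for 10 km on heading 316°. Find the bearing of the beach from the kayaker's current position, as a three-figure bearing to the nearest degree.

Leg 1 (333°, 9 km): east 9 sin 333° = -4.09, north 9 cos 333° = 8.02
Leg 2 (316°, 10 km): east 10 sin 316° = -6.95, north 10 cos 316° = 7.19
Net displacement: -11.03 east, 15.21 north. Direction back to start is (11.03, -15.21): bearing = atan2(11.03, -15.21) mod 360° = 144.05° ≈ 144°.

144°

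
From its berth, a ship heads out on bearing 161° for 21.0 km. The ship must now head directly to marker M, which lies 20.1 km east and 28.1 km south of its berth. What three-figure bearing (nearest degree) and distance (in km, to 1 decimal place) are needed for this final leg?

122°, 15.6 km

Leg 1 (161°, 21.0 km): east 21.0 sin 161° = 6.84, north 21.0 cos 161° = -19.86
Current position: (6.84, -19.86). Target: (20.1, -28.1). Remaining: Δeast = 13.26, Δnorth = -8.24.
Bearing = atan2(13.26, -8.24) mod 360° = 121.86°; distance = √((13.26)² + (-8.24)²) = 15.616 km.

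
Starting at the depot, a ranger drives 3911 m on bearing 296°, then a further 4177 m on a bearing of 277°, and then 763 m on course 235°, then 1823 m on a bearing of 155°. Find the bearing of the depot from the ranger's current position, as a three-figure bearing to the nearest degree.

Leg 1 (296°, 3911 m): east 3911 sin 296° = -3515.18, north 3911 cos 296° = 1714.47
Leg 2 (277°, 4177 m): east 4177 sin 277° = -4145.87, north 4177 cos 277° = 509.05
Leg 3 (235°, 763 m): east 763 sin 235° = -625.01, north 763 cos 235° = -437.64
Leg 4 (155°, 1823 m): east 1823 sin 155° = 770.43, north 1823 cos 155° = -1652.20
Net displacement: -7515.63 east, 133.68 north. Direction back to start is (7515.63, -133.68): bearing = atan2(7515.63, -133.68) mod 360° = 91.02° ≈ 091°.

091°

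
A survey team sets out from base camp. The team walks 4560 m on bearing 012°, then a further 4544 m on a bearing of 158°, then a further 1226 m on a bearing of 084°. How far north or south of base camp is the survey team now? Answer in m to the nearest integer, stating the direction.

375 m north

Leg 1 (012°, 4560 m): east 4560 sin 12° = 948.08, north 4560 cos 12° = 4460.35
Leg 2 (158°, 4544 m): east 4544 sin 158° = 1702.21, north 4544 cos 158° = -4213.12
Leg 3 (084°, 1226 m): east 1226 sin 84° = 1219.28, north 1226 cos 84° = 128.15
Net north component: 375.38 m.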